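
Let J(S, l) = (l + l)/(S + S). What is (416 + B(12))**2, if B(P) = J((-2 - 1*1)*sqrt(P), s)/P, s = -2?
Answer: (44928 + sqrt(3))**2/11664 ≈ 1.7307e+5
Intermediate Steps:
J(S, l) = l/S (J(S, l) = (2*l)/((2*S)) = (2*l)*(1/(2*S)) = l/S)
B(P) = 2/(3*P**(3/2)) (B(P) = (-2*1/(sqrt(P)*(-2 - 1*1)))/P = (-2*1/(sqrt(P)*(-2 - 1)))/P = (-2*(-1/(3*sqrt(P))))/P = (-(-2)/(3*sqrt(P)))/P = (2/(3*sqrt(P)))/P = 2/(3*P**(3/2)))
(416 + B(12))**2 = (416 + 2/(3*12**(3/2)))**2 = (416 + 2*(sqrt(3)/72)/3)**2 = (416 + sqrt(3)/108)**2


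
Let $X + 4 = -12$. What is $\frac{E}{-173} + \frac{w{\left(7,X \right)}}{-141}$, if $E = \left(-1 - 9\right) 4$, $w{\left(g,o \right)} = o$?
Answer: $\frac{8408}{24393} \approx 0.34469$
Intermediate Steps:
$X = -16$ ($X = -4 - 12 = -16$)
$E = -40$ ($E = \left(-10\right) 4 = -40$)
$\frac{E}{-173} + \frac{w{\left(7,X \right)}}{-141} = - \frac{40}{-173} - \frac{16}{-141} = \left(-40\right) \left(- \frac{1}{173}\right) - - \frac{16}{141} = \frac{40}{173} + \frac{16}{141} = \frac{8408}{24393}$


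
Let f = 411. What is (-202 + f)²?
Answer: 43681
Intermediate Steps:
(-202 + f)² = (-202 + 411)² = 209² = 43681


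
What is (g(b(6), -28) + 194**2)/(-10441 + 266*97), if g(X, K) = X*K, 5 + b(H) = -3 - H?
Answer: 38028/15361 ≈ 2.4756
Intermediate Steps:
b(H) = -8 - H (b(H) = -5 + (-3 - H) = -8 - H)
g(X, K) = K*X
(g(b(6), -28) + 194**2)/(-10441 + 266*97) = (-28*(-8 - 1*6) + 194**2)/(-10441 + 266*97) = (-28*(-8 - 6) + 37636)/(-10441 + 25802) = (-28*(-14) + 37636)/15361 = (392 + 37636)*(1/15361) = 38028*(1/15361) = 38028/15361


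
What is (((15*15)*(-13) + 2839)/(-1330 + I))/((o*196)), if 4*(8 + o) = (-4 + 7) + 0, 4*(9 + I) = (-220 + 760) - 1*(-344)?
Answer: -1/18473 ≈ -5.4133e-5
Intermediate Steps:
I = 212 (I = -9 + ((-220 + 760) - 1*(-344))/4 = -9 + (540 + 344)/4 = -9 + (¼)*884 = -9 + 221 = 212)
o = -29/4 (o = -8 + ((-4 + 7) + 0)/4 = -8 + (3 + 0)/4 = -8 + (¼)*3 = -8 + ¾ = -29/4 ≈ -7.2500)
(((15*15)*(-13) + 2839)/(-1330 + I))/((o*196)) = (((15*15)*(-13) + 2839)/(-1330 + 212))/((-29/4*196)) = ((225*(-13) + 2839)/(-1118))/(-1421) = ((-2925 + 2839)*(-1/1118))*(-1/1421) = -86*(-1/1118)*(-1/1421) = (1/13)*(-1/1421) = -1/18473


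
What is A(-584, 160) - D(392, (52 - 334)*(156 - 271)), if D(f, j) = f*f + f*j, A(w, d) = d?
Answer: -12866064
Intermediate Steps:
D(f, j) = f**2 + f*j
A(-584, 160) - D(392, (52 - 334)*(156 - 271)) = 160 - 392*(392 + (52 - 334)*(156 - 271)) = 160 - 392*(392 - 282*(-115)) = 160 - 392*(392 + 32430) = 160 - 392*32822 = 160 - 1*12866224 = 160 - 12866224 = -12866064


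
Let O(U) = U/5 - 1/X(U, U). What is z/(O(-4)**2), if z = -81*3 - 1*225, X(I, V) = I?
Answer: -187200/121 ≈ -1547.1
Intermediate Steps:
O(U) = -1/U + U/5 (O(U) = U/5 - 1/U = -1/U + U/5)
z = -468 (z = -243 - 225 = -468)
z/(O(-4)**2) = -468/(-1/(-4) + (1/5)*(-4))**2 = -468/(-1*(-1/4) - 4/5)**2 = -468/(1/4 - 4/5)**2 = -468/((-11/20)**2) = -468/121/400 = -468*400/121 = -187200/121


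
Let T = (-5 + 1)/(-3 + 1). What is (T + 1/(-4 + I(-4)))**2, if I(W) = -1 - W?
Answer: 1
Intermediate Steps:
T = 2 (T = -4/(-2) = -4*(-1/2) = 2)
(T + 1/(-4 + I(-4)))**2 = (2 + 1/(-4 + (-1 - 1*(-4))))**2 = (2 + 1/(-4 + (-1 + 4)))**2 = (2 + 1/(-4 + 3))**2 = (2 + 1/(-1))**2 = (2 - 1)**2 = 1**2 = 1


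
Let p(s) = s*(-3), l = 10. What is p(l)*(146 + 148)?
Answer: -8820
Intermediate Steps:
p(s) = -3*s
p(l)*(146 + 148) = (-3*10)*(146 + 148) = -30*294 = -8820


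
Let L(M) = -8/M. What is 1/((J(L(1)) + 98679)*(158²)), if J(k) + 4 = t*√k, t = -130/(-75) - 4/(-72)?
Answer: 199816875/492213445324746188 - 7245*I*√2/492213445324746188 ≈ 4.0596e-10 - 2.0816e-14*I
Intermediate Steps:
t = 161/90 (t = -130*(-1/75) - 4*(-1/72) = 26/15 + 1/18 = 161/90 ≈ 1.7889)
J(k) = -4 + 161*√k/90
1/((J(L(1)) + 98679)*(158²)) = 1/(((-4 + 161*√(-8/1)/90) + 98679)*(158²)) = 1/(((-4 + 161*√(-8*1)/90) + 98679)*24964) = (1/24964)/((-4 + 161*√(-8)/90) + 98679) = (1/24964)/((-4 + 161*(2*I*√2)/90) + 98679) = (1/24964)/((-4 + 161*I*√2/45) + 98679) = (1/24964)/(98675 + 161*I*√2/45) = 1/(24964*(98675 + 161*I*√2/45))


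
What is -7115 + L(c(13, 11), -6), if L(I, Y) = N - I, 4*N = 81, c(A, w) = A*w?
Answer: -28951/4 ≈ -7237.8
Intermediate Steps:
N = 81/4 (N = (¼)*81 = 81/4 ≈ 20.250)
L(I, Y) = 81/4 - I
-7115 + L(c(13, 11), -6) = -7115 + (81/4 - 13*11) = -7115 + (81/4 - 1*143) = -7115 + (81/4 - 143) = -7115 - 491/4 = -28951/4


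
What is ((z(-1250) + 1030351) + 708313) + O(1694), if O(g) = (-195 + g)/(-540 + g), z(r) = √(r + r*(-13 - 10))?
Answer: 2006419755/1154 + 50*√11 ≈ 1.7388e+6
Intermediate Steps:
z(r) = √22*√(-r) (z(r) = √(r + r*(-23)) = √(r - 23*r) = √(-22*r) = √22*√(-r))
O(g) = (-195 + g)/(-540 + g)
((z(-1250) + 1030351) + 708313) + O(1694) = ((√22*√(-1*(-1250)) + 1030351) + 708313) + (-195 + 1694)/(-540 + 1694) = ((√22*√1250 + 1030351) + 708313) + 1499/1154 = ((√22*(25*√2) + 1030351) + 708313) + (1/1154)*1499 = ((50*√11 + 1030351) + 708313) + 1499/1154 = ((1030351 + 50*√11) + 708313) + 1499/1154 = (1738664 + 50*√11) + 1499/1154 = 2006419755/1154 + 50*√11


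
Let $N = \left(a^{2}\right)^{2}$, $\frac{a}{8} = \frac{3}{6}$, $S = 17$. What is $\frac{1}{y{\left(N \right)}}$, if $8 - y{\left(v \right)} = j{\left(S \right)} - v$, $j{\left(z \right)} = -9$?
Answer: $\frac{1}{273} \approx 0.003663$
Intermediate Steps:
$a = 4$ ($a = 8 \cdot \frac{3}{6} = 8 \cdot 3 \cdot \frac{1}{6} = 8 \cdot \frac{1}{2} = 4$)
$N = 256$ ($N = \left(4^{2}\right)^{2} = 16^{2} = 256$)
$y{\left(v \right)} = 17 + v$ ($y{\left(v \right)} = 8 - \left(-9 - v\right) = 8 + \left(9 + v\right) = 17 + v$)
$\frac{1}{y{\left(N \right)}} = \frac{1}{17 + 256} = \frac{1}{273}$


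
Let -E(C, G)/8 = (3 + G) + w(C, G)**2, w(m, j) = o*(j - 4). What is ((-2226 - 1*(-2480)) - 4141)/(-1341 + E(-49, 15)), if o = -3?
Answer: 3887/10197 ≈ 0.38119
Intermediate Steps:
w(m, j) = 12 - 3*j (w(m, j) = -3*(j - 4) = -3*(-4 + j) = 12 - 3*j)
E(C, G) = -24 - 8*G - 8*(12 - 3*G)**2 (E(C, G) = -8*((3 + G) + (12 - 3*G)**2) = -8*(3 + G + (12 - 3*G)**2) = -24 - 8*G - 8*(12 - 3*G)**2)
((-2226 - 1*(-2480)) - 4141)/(-1341 + E(-49, 15)) = ((-2226 - 1*(-2480)) - 4141)/(-1341 + (-1176 - 72*15**2 + 568*15)) = ((-2226 + 2480) - 4141)/(-1341 + (-1176 - 72*225 + 8520)) = (254 - 4141)/(-1341 + (-1176 - 16200 + 8520)) = -3887/(-1341 - 8856) = -3887/(-10197) = -3887*(-1/10197) = 3887/10197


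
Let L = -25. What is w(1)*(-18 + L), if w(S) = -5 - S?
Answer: 258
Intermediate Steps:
w(1)*(-18 + L) = (-5 - 1*1)*(-18 - 25) = (-5 - 1)*(-43) = -6*(-43) = 258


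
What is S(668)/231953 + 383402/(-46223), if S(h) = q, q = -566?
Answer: -88957406324/10721563519 ≈ -8.2971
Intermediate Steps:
S(h) = -566
S(668)/231953 + 383402/(-46223) = -566/231953 + 383402/(-46223) = -566*1/231953 + 383402*(-1/46223) = -566/231953 - 383402/46223 = -88957406324/10721563519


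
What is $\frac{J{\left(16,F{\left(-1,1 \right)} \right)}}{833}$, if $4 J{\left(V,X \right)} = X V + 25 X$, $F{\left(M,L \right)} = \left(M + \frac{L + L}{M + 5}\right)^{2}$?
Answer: $\frac{41}{13328} \approx 0.0030762$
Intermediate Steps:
$F{\left(M,L \right)} = \left(M + \frac{2 L}{5 + M}\right)^{2}$
$J{\left(V,X \right)} = \frac{25 X}{4} + \frac{V X}{4}$ ($J{\left(V,X \right)} = \frac{X V + 25 X}{4} = \frac{V X + 25 X}{4} = \frac{25 X + V X}{4} = \frac{25 X}{4} + \frac{V X}{4}$)
$\frac{J{\left(16,F{\left(-1,1 \right)} \right)}}{833} = \frac{\frac{1}{4} \frac{\left(\left(-1\right)^{2} + 2 \cdot 1 + 5 \left(-1\right)\right)^{2}}{\left(5 - 1\right)^{2}} \left(25 + 16\right)}{833} = \frac{1}{4} \frac{\left(1 + 2 - 5\right)^{2}}{16} \cdot 41 \cdot \frac{1}{833} = \frac{1}{4} \frac{\left(-2\right)^{2}}{16} \cdot 41 \cdot \frac{1}{833} = \frac{1}{4} \cdot \frac{1}{16} \cdot 4 \cdot 41 \cdot \frac{1}{833} = \frac{1}{4} \cdot \frac{1}{4} \cdot 41 \cdot \frac{1}{833} = \frac{41}{16} \cdot \frac{1}{833} = \frac{41}{13328}$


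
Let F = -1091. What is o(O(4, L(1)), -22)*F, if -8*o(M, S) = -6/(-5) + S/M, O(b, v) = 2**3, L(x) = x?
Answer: -33821/160 ≈ -211.38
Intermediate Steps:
O(b, v) = 8
o(M, S) = -3/20 - S/(8*M) (o(M, S) = -(-6/(-5) + S/M)/8 = -(-6*(-1/5) + S/M)/8 = -(6/5 + S/M)/8 = -3/20 - S/(8*M))
o(O(4, L(1)), -22)*F = (-3/20 - 1/8*(-22)/8)*(-1091) = (-3/20 - 1/8*(-22)*1/8)*(-1091) = (-3/20 + 11/32)*(-1091) = (31/160)*(-1091) = -33821/160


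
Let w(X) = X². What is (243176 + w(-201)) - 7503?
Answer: 276074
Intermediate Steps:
(243176 + w(-201)) - 7503 = (243176 + (-201)²) - 7503 = (243176 + 40401) - 7503 = 283577 - 7503 = 276074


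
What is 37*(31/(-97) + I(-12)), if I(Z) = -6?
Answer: -22681/97 ≈ -233.82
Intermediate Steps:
37*(31/(-97) + I(-12)) = 37*(31/(-97) - 6) = 37*(31*(-1/97) - 6) = 37*(-31/97 - 6) = 37*(-613/97) = -22681/97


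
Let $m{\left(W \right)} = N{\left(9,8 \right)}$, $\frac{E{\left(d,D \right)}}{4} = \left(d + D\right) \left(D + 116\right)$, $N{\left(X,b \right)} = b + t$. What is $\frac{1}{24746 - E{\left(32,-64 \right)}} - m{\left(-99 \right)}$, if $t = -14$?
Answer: $\frac{188413}{31402} \approx 6.0$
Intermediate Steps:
$N{\left(X,b \right)} = -14 + b$ ($N{\left(X,b \right)} = b - 14 = -14 + b$)
$E{\left(d,D \right)} = 4 \left(116 + D\right) \left(D + d\right)$ ($E{\left(d,D \right)} = 4 \left(d + D\right) \left(D + 116\right) = 4 \left(D + d\right) \left(116 + D\right) = 4 \left(116 + D\right) \left(D + d\right)$)
$m{\left(W \right)} = -6$ ($m{\left(W \right)} = -14 + 8 = -6$)
$\frac{1}{24746 - E{\left(32,-64 \right)}} - m{\left(-99 \right)} = \frac{1}{24746 - \left(4 \left(-64\right)^{2} + 464 \left(-64\right) + 464 \cdot 32 + 4 \left(-64\right) 32\right)} - -6 = \frac{1}{24746 - \left(4 \cdot 4096 - 29696 + 14848 - 8192\right)} + 6 = \frac{1}{24746 - \left(16384 - 29696 + 14848 - 8192\right)} + 6 = \frac{1}{24746 - -6656} + 6 = \frac{1}{24746 + 6656} + 6 = \frac{1}{31402} + 6 = \frac{188413}{31402}$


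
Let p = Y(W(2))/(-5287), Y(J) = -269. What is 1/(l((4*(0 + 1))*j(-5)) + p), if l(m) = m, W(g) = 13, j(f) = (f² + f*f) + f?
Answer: 5287/951929 ≈ 0.0055540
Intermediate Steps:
j(f) = f + 2*f² (j(f) = (f² + f²) + f = 2*f² + f = f + 2*f²)
p = 269/5287 (p = -269/(-5287) = -269*(-1/5287) = 269/5287 ≈ 0.050880)
1/(l((4*(0 + 1))*j(-5)) + p) = 1/((4*(0 + 1))*(-5*(1 + 2*(-5))) + 269/5287) = 1/((4*1)*(-5*(1 - 10)) + 269/5287) = 1/(4*(-5*(-9)) + 269/5287) = 1/(4*45 + 269/5287) = 1/(180 + 269/5287) = 1/(951929/5287) = 5287/951929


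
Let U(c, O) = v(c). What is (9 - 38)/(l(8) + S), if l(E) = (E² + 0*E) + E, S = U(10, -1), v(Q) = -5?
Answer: -29/67 ≈ -0.43284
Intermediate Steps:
U(c, O) = -5
S = -5
l(E) = E + E² (l(E) = (E² + 0) + E = E² + E = E + E²)
(9 - 38)/(l(8) + S) = (9 - 38)/(8*(1 + 8) - 5) = -29/(8*9 - 5) = -29/(72 - 5) = -29/67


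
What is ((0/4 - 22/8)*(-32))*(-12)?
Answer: -1056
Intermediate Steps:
((0/4 - 22/8)*(-32))*(-12) = ((0*(¼) - 22*⅛)*(-32))*(-12) = ((0 - 11/4)*(-32))*(-12) = -11/4*(-32)*(-12) = 88*(-12) = -1056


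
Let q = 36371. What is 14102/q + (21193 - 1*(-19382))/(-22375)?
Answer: -46408843/32552045 ≈ -1.4257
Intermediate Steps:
14102/q + (21193 - 1*(-19382))/(-22375) = 14102/36371 + (21193 - 1*(-19382))/(-22375) = 14102*(1/36371) + (21193 + 19382)*(-1/22375) = 14102/36371 + 40575*(-1/22375) = 14102/36371 - 1623/895 = -46408843/32552045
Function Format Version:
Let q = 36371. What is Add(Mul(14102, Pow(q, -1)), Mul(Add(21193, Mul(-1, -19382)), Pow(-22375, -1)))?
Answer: Rational(-46408843, 32552045) ≈ -1.4257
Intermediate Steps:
Add(Mul(14102, Pow(q, -1)), Mul(Add(21193, Mul(-1, -19382)), Pow(-22375, -1))) = Add(Mul(14102, Pow(36371, -1)), Mul(Add(21193, Mul(-1, -19382)), Pow(-22375, -1))) = Add(Mul(14102, Rational(1, 36371)), Mul(Add(21193, 19382), Rational(-1, 22375))) = Add(Rational(14102, 36371), Mul(40575, Rational(-1, 22375))) = Add(Rational(14102, 36371), Rational(-1623, 895)) = Rational(-46408843, 32552045)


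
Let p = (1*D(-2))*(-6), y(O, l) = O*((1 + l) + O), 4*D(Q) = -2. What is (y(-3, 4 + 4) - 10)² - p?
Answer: 781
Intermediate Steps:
D(Q) = -½ (D(Q) = (¼)*(-2) = -½)
y(O, l) = O*(1 + O + l)
p = 3 (p = (1*(-½))*(-6) = -½*(-6) = 3)
(y(-3, 4 + 4) - 10)² - p = (-3*(1 - 3 + (4 + 4)) - 10)² - 1*3 = (-3*(1 - 3 + 8) - 10)² - 3 = (-3*6 - 10)² - 3 = (-18 - 10)² - 3 = (-28)² - 3 = 784 - 3 = 781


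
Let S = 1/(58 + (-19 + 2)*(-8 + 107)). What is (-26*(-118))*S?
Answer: -236/125 ≈ -1.8880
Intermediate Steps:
S = -1/1625 (S = 1/(58 - 17*99) = 1/(58 - 1683) = 1/(-1625) = -1/1625 ≈ -0.00061538)
(-26*(-118))*S = -26*(-118)*(-1/1625) = 3068*(-1/1625) = -236/125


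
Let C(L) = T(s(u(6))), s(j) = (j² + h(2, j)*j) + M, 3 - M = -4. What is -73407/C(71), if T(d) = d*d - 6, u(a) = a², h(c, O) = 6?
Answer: -73407/2307355 ≈ -0.031814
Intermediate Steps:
M = 7 (M = 3 - 1*(-4) = 3 + 4 = 7)
s(j) = 7 + j² + 6*j (s(j) = (j² + 6*j) + 7 = 7 + j² + 6*j)
T(d) = -6 + d² (T(d) = d² - 6 = -6 + d²)
C(L) = 2307355 (C(L) = -6 + (7 + (6²)² + 6*6²)² = -6 + (7 + 36² + 6*36)² = -6 + (7 + 1296 + 216)² = -6 + 1519² = -6 + 2307361 = 2307355)
-73407/C(71) = -73407/2307355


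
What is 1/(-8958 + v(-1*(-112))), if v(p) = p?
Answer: -1/8846 ≈ -0.00011305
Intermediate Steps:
1/(-8958 + v(-1*(-112))) = 1/(-8958 - 1*(-112)) = 1/(-8958 + 112) = 1/(-8846) = -1/8846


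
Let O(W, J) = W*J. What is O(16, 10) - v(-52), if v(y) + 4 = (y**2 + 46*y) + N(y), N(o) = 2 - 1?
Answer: -149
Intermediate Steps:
O(W, J) = J*W
N(o) = 1
v(y) = -3 + y**2 + 46*y (v(y) = -4 + ((y**2 + 46*y) + 1) = -4 + (1 + y**2 + 46*y) = -3 + y**2 + 46*y)
O(16, 10) - v(-52) = 10*16 - (-3 + (-52)**2 + 46*(-52)) = 160 - (-3 + 2704 - 2392) = 160 - 1*309 = 160 - 309 = -149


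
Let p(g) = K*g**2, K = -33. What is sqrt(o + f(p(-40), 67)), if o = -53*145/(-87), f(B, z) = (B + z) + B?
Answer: I*sqrt(949002)/3 ≈ 324.72*I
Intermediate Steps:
p(g) = -33*g**2
f(B, z) = z + 2*B
o = 265/3 (o = -7685*(-1/87) = 265/3 ≈ 88.333)
sqrt(o + f(p(-40), 67)) = sqrt(265/3 + (67 + 2*(-33*(-40)**2))) = sqrt(265/3 + (67 + 2*(-33*1600))) = sqrt(265/3 + (67 + 2*(-52800))) = sqrt(265/3 + (67 - 105600)) = sqrt(265/3 - 105533) = sqrt(-316334/3) = I*sqrt(949002)/3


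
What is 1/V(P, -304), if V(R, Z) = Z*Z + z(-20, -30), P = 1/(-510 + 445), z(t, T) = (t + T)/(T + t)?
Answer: 1/92417 ≈ 1.0821e-5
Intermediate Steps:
z(t, T) = 1 (z(t, T) = (T + t)/(T + t) = 1)
P = -1/65 (P = 1/(-65) = -1/65 ≈ -0.015385)
V(R, Z) = 1 + Z**2 (V(R, Z) = Z*Z + 1 = Z**2 + 1 = 1 + Z**2)
1/V(P, -304) = 1/(1 + (-304)**2) = 1/(1 + 92416) = 1/92417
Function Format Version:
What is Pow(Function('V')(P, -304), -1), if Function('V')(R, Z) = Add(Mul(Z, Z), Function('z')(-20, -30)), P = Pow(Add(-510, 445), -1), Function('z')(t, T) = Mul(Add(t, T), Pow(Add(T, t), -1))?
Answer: Rational(1, 92417) ≈ 1.0821e-5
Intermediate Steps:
Function('z')(t, T) = 1 (Function('z')(t, T) = Mul(Add(T, t), Pow(Add(T, t), -1)) = 1)
P = Rational(-1, 65) (P = Pow(-65, -1) = Rational(-1, 65) ≈ -0.015385)
Function('V')(R, Z) = Add(1, Pow(Z, 2)) (Function('V')(R, Z) = Add(Mul(Z, Z), 1) = Add(Pow(Z, 2), 1) = Add(1, Pow(Z, 2)))
Pow(Function('V')(P, -304), -1) = Pow(Add(1, Pow(-304, 2)), -1) = Pow(Add(1, 92416), -1) = Pow(92417, -1) = Rational(1, 92417)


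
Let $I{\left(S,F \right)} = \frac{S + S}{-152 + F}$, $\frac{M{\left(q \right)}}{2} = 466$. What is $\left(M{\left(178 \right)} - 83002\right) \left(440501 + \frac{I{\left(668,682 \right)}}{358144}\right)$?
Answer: $- \frac{85777798241027849}{2372704} \approx -3.6152 \cdot 10^{10}$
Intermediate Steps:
$M{\left(q \right)} = 932$ ($M{\left(q \right)} = 2 \cdot 466 = 932$)
$I{\left(S,F \right)} = \frac{2 S}{-152 + F}$
$\left(M{\left(178 \right)} - 83002\right) \left(440501 + \frac{I{\left(668,682 \right)}}{358144}\right) = \left(932 - 83002\right) \left(440501 + \frac{2 \cdot 668 \frac{1}{-152 + 682}}{358144}\right) = - 82070 \left(440501 + 2 \cdot 668 \cdot \frac{1}{530} \cdot \frac{1}{358144}\right) = - 82070 \left(440501 + \frac{668}{265} \cdot \frac{1}{358144}\right) = - 82070 \left(440501 + \frac{167}{23727040}\right) = \left(-82070\right) \frac{10451784847207}{23727040} = - \frac{85777798241027849}{2372704}$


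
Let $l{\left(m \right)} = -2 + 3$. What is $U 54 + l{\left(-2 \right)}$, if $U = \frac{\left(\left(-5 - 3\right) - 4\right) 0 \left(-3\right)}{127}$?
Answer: $1$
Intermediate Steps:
$l{\left(m \right)} = 1$
$U = 0$ ($U = \left(-8 - 4\right) 0 \left(-3\right) \frac{1}{127} = \left(-12\right) 0 \left(-3\right) \frac{1}{127} = 0 \left(-3\right) \frac{1}{127} = 0 \cdot \frac{1}{127} = 0$)
$U 54 + l{\left(-2 \right)} = 0 \cdot 54 + 1 = 0 + 1 = 1$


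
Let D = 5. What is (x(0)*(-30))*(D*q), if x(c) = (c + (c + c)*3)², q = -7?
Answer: 0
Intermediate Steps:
x(c) = 49*c² (x(c) = (c + (2*c)*3)² = (c + 6*c)² = (7*c)² = 49*c²)
(x(0)*(-30))*(D*q) = ((49*0²)*(-30))*(5*(-7)) = ((49*0)*(-30))*(-35) = (0*(-30))*(-35) = 0*(-35) = 0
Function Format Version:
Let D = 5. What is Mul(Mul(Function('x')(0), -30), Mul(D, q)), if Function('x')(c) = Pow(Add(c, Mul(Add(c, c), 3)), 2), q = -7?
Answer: 0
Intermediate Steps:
Function('x')(c) = Mul(49, Pow(c, 2)) (Function('x')(c) = Pow(Add(c, Mul(Mul(2, c), 3)), 2) = Pow(Add(c, Mul(6, c)), 2) = Pow(Mul(7, c), 2) = Mul(49, Pow(c, 2)))
Mul(Mul(Function('x')(0), -30), Mul(D, q)) = Mul(Mul(Mul(49, Pow(0, 2)), -30), Mul(5, -7)) = Mul(Mul(Mul(49, 0), -30), -35) = Mul(Mul(0, -30), -35) = Mul(0, -35) = 0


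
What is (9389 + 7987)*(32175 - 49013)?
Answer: -292577088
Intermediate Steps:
(9389 + 7987)*(32175 - 49013) = 17376*(-16838) = -292577088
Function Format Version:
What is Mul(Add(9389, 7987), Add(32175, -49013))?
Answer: -292577088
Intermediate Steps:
Mul(Add(9389, 7987), Add(32175, -49013)) = Mul(17376, -16838) = -292577088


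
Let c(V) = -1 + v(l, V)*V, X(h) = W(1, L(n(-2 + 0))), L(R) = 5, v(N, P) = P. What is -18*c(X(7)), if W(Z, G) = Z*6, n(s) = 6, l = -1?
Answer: -630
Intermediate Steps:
W(Z, G) = 6*Z
X(h) = 6 (X(h) = 6*1 = 6)
c(V) = -1 + V**2 (c(V) = -1 + V*V = -1 + V**2)
-18*c(X(7)) = -18*(-1 + 6**2) = -18*(-1 + 36) = -18*35 = -630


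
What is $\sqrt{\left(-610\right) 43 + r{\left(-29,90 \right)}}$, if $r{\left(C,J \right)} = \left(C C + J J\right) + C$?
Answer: $i \sqrt{17318} \approx 131.6 i$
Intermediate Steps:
$r{\left(C,J \right)} = C + C^{2} + J^{2}$ ($r{\left(C,J \right)} = \left(C^{2} + J^{2}\right) + C = C + C^{2} + J^{2}$)
$\sqrt{\left(-610\right) 43 + r{\left(-29,90 \right)}} = \sqrt{\left(-610\right) 43 + \left(-29 + \left(-29\right)^{2} + 90^{2}\right)} = \sqrt{-26230 + \left(-29 + 841 + 8100\right)} = \sqrt{-26230 + 8912} = \sqrt{-17318} = i \sqrt{17318}$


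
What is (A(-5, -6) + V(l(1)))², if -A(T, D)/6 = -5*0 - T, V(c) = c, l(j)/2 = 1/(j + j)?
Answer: 841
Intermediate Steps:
l(j) = 1/j (l(j) = 2/(j + j) = 2/((2*j)) = 2*(1/(2*j)) = 1/j)
A(T, D) = 6*T (A(T, D) = -6*(-5*0 - T) = -6*(0 - T) = -(-6)*T = 6*T)
(A(-5, -6) + V(l(1)))² = (6*(-5) + 1/1)² = (-30 + 1)² = (-29)² = 841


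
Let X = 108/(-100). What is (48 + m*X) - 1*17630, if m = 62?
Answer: -441224/25 ≈ -17649.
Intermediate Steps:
X = -27/25 (X = 108*(-1/100) = -27/25 ≈ -1.0800)
(48 + m*X) - 1*17630 = (48 + 62*(-27/25)) - 1*17630 = (48 - 1674/25) - 17630 = -474/25 - 17630 = -441224/25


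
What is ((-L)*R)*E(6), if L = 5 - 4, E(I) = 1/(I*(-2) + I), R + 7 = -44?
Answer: -17/2 ≈ -8.5000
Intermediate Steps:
R = -51 (R = -7 - 44 = -51)
E(I) = -1/I (E(I) = 1/(-2*I + I) = 1/(-I) = -1/I)
L = 1
((-L)*R)*E(6) = (-1*1*(-51))*(-1/6) = (-1*(-51))*(-1*1/6) = 51*(-1/6) = -17/2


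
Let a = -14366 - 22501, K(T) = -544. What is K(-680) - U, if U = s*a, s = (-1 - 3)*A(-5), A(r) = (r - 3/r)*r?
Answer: -3244840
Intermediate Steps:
a = -36867
A(r) = r*(r - 3/r)
s = -88 (s = (-1 - 3)*(-3 + (-5)**2) = -4*(-3 + 25) = -4*22 = -88)
U = 3244296 (U = -88*(-36867) = 3244296)
K(-680) - U = -544 - 1*3244296 = -544 - 3244296 = -3244840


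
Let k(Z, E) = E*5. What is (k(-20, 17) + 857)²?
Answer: 887364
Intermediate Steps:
k(Z, E) = 5*E
(k(-20, 17) + 857)² = (5*17 + 857)² = (85 + 857)² = 942² = 887364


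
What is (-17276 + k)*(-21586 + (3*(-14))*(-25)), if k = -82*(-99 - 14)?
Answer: 164493360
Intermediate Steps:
k = 9266 (k = -82*(-113) = 9266)
(-17276 + k)*(-21586 + (3*(-14))*(-25)) = (-17276 + 9266)*(-21586 + (3*(-14))*(-25)) = -8010*(-21586 - 42*(-25)) = -8010*(-21586 + 1050) = -8010*(-20536) = 164493360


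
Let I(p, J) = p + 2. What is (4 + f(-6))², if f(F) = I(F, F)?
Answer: 0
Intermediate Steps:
I(p, J) = 2 + p
f(F) = 2 + F
(4 + f(-6))² = (4 + (2 - 6))² = (4 - 4)² = 0² = 0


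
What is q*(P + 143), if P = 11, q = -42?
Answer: -6468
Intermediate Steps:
q*(P + 143) = -42*(11 + 143) = -42*154 = -6468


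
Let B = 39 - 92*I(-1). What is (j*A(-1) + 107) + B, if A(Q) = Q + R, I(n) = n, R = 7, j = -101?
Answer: -368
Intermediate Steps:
A(Q) = 7 + Q (A(Q) = Q + 7 = 7 + Q)
B = 131 (B = 39 - 92*(-1) = 39 + 92 = 131)
(j*A(-1) + 107) + B = (-101*(7 - 1) + 107) + 131 = (-101*6 + 107) + 131 = (-606 + 107) + 131 = -499 + 131 = -368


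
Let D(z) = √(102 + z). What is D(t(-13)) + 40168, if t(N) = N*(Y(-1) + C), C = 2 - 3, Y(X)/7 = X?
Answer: 40168 + √206 ≈ 40182.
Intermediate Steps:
Y(X) = 7*X
C = -1
t(N) = -8*N (t(N) = N*(7*(-1) - 1) = N*(-7 - 1) = N*(-8) = -8*N)
D(t(-13)) + 40168 = √(102 - 8*(-13)) + 40168 = √(102 + 104) + 40168 = √206 + 40168 = 40168 + √206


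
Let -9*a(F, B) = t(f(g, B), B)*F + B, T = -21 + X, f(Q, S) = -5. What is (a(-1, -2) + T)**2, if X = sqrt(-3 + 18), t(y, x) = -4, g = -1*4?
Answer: 37696/81 - 382*sqrt(15)/9 ≈ 301.00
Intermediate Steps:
g = -4
X = sqrt(15) ≈ 3.8730
T = -21 + sqrt(15) ≈ -17.127
a(F, B) = -B/9 + 4*F/9 (a(F, B) = -(-4*F + B)/9 = -(B - 4*F)/9 = -B/9 + 4*F/9)
(a(-1, -2) + T)**2 = ((-1/9*(-2) + (4/9)*(-1)) + (-21 + sqrt(15)))**2 = ((2/9 - 4/9) + (-21 + sqrt(15)))**2 = (-2/9 + (-21 + sqrt(15)))**2 = (-191/9 + sqrt(15))**2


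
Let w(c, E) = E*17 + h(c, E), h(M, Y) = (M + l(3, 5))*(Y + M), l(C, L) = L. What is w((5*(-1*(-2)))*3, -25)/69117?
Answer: -250/69117 ≈ -0.0036171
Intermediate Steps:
h(M, Y) = (5 + M)*(M + Y) (h(M, Y) = (M + 5)*(Y + M) = (5 + M)*(M + Y))
w(c, E) = c² + 5*c + 22*E + E*c (w(c, E) = E*17 + (c² + 5*c + 5*E + c*E) = 17*E + (c² + 5*c + 5*E + E*c) = 17*E + (c² + 5*E + 5*c + E*c) = c² + 5*c + 22*E + E*c)
w((5*(-1*(-2)))*3, -25)/69117 = (((5*(-1*(-2)))*3)² + 5*((5*(-1*(-2)))*3) + 22*(-25) - 25*5*(-1*(-2))*3)/69117 = (((5*2)*3)² + 5*((5*2)*3) - 550 - 25*5*2*3)*(1/69117) = ((10*3)² + 5*(10*3) - 550 - 250*3)*(1/69117) = (30² + 5*30 - 550 - 25*30)*(1/69117) = (900 + 150 - 550 - 750)*(1/69117) = -250*1/69117 = -250/69117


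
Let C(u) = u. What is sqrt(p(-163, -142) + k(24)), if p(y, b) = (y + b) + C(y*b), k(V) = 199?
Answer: 48*sqrt(10) ≈ 151.79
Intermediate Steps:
p(y, b) = b + y + b*y (p(y, b) = (y + b) + y*b = (b + y) + b*y = b + y + b*y)
sqrt(p(-163, -142) + k(24)) = sqrt((-142 - 163 - 142*(-163)) + 199) = sqrt((-142 - 163 + 23146) + 199) = sqrt(22841 + 199) = sqrt(23040) = 48*sqrt(10)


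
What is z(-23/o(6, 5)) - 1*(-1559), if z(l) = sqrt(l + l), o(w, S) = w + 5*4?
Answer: 1559 + I*sqrt(299)/13 ≈ 1559.0 + 1.3301*I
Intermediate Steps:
o(w, S) = 20 + w (o(w, S) = w + 20 = 20 + w)
z(l) = sqrt(2)*sqrt(l) (z(l) = sqrt(2*l) = sqrt(2)*sqrt(l))
z(-23/o(6, 5)) - 1*(-1559) = sqrt(2)*sqrt(-23/(20 + 6)) - 1*(-1559) = sqrt(2)*sqrt(-23/26) + 1559 = sqrt(2)*(I*sqrt(598)/26) + 1559 = I*sqrt(299)/13 + 1559 = 1559 + I*sqrt(299)/13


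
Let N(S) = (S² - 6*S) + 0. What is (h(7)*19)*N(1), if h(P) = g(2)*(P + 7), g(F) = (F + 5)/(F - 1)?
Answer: -9310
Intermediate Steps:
g(F) = (5 + F)/(-1 + F)
h(P) = 49 + 7*P (h(P) = ((5 + 2)/(-1 + 2))*(P + 7) = (7/1)*(7 + P) = (1*7)*(7 + P) = 7*(7 + P) = 49 + 7*P)
N(S) = S² - 6*S
(h(7)*19)*N(1) = ((49 + 7*7)*19)*(1*(-6 + 1)) = ((49 + 49)*19)*(1*(-5)) = (98*19)*(-5) = 1862*(-5) = -9310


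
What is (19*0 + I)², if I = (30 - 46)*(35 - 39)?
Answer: 4096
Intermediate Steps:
I = 64 (I = -16*(-4) = 64)
(19*0 + I)² = (19*0 + 64)² = (0 + 64)² = 64² = 4096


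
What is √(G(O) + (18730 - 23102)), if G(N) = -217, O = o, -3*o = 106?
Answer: I*√4589 ≈ 67.742*I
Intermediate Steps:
o = -106/3 (o = -⅓*106 = -106/3 ≈ -35.333)
O = -106/3 ≈ -35.333
√(G(O) + (18730 - 23102)) = √(-217 + (18730 - 23102)) = √(-217 - 4372) = √(-4589) = I*√4589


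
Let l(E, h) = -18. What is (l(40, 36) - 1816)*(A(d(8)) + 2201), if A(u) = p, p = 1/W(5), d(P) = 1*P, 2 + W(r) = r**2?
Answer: -92844416/23 ≈ -4.0367e+6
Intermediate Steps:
W(r) = -2 + r**2
d(P) = P
p = 1/23 (p = 1/(-2 + 5**2) = 1/(-2 + 25) = 1/23 ≈ 0.043478)
A(u) = 1/23
(l(40, 36) - 1816)*(A(d(8)) + 2201) = (-18 - 1816)*(1/23 + 2201) = -1834*50624/23 = -92844416/23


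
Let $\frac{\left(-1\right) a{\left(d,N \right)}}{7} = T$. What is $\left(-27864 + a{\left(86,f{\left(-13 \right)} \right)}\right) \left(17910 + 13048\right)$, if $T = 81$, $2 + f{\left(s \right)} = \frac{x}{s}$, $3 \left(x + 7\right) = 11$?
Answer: $-880166898$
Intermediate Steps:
$x = - \frac{10}{3}$ ($x = -7 + \frac{1}{3} \cdot 11 = -7 + \frac{11}{3} = - \frac{10}{3} \approx -3.3333$)
$f{\left(s \right)} = -2 - \frac{10}{3 s}$
$a{\left(d,N \right)} = -567$ ($a{\left(d,N \right)} = \left(-7\right) 81 = -567$)
$\left(-27864 + a{\left(86,f{\left(-13 \right)} \right)}\right) \left(17910 + 13048\right) = \left(-27864 - 567\right) \left(17910 + 13048\right) = \left(-28431\right) 30958 = -880166898$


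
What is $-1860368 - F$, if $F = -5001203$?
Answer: $3140835$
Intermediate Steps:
$-1860368 - F = -1860368 - -5001203 = -1860368 + 5001203 = 3140835$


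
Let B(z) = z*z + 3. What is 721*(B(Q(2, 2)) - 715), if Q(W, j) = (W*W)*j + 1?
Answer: -454951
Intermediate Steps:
Q(W, j) = 1 + j*W² (Q(W, j) = W²*j + 1 = j*W² + 1 = 1 + j*W²)
B(z) = 3 + z² (B(z) = z² + 3 = 3 + z²)
721*(B(Q(2, 2)) - 715) = 721*((3 + (1 + 2*2²)²) - 715) = 721*((3 + (1 + 2*4)²) - 715) = 721*((3 + (1 + 8)²) - 715) = 721*((3 + 9²) - 715) = 721*((3 + 81) - 715) = 721*(84 - 715) = 721*(-631) = -454951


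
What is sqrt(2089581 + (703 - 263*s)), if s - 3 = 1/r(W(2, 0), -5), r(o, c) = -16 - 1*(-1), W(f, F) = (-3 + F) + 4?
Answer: 4*sqrt(29383770)/15 ≈ 1445.5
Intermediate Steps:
W(f, F) = 1 + F
r(o, c) = -15 (r(o, c) = -16 + 1 = -15)
s = 44/15 (s = 3 + 1/(-15) = 3 - 1/15 = 44/15 ≈ 2.9333)
sqrt(2089581 + (703 - 263*s)) = sqrt(2089581 + (703 - 263*44/15)) = sqrt(2089581 + (703 - 11572/15)) = sqrt(2089581 - 1027/15) = sqrt(31342688/15) = 4*sqrt(29383770)/15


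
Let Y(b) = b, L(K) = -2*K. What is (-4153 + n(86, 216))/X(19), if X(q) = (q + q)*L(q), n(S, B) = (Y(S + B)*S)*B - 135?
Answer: -1401416/361 ≈ -3882.0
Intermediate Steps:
n(S, B) = -135 + B*S*(B + S) (n(S, B) = ((S + B)*S)*B - 135 = ((B + S)*S)*B - 135 = (S*(B + S))*B - 135 = B*S*(B + S) - 135 = -135 + B*S*(B + S))
X(q) = -4*q² (X(q) = (q + q)*(-2*q) = (2*q)*(-2*q) = -4*q²)
(-4153 + n(86, 216))/X(19) = (-4153 + (-135 + 216*86*(216 + 86)))/((-4*19²)) = (-4153 + (-135 + 216*86*302))/((-4*361)) = (-4153 + (-135 + 5609952))/(-1444) = (-4153 + 5609817)*(-1/1444) = 5605664*(-1/1444) = -1401416/361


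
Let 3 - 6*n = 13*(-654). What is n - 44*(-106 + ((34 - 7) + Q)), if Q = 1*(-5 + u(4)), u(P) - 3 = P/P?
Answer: 9875/2 ≈ 4937.5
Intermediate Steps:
u(P) = 4 (u(P) = 3 + P/P = 3 + 1 = 4)
Q = -1 (Q = 1*(-5 + 4) = 1*(-1) = -1)
n = 2835/2 (n = ½ - 13*(-654)/6 = ½ - ⅙*(-8502) = ½ + 1417 = 2835/2 ≈ 1417.5)
n - 44*(-106 + ((34 - 7) + Q)) = 2835/2 - 44*(-106 + ((34 - 7) - 1)) = 2835/2 - 44*(-106 + (27 - 1)) = 2835/2 - 44*(-106 + 26) = 2835/2 - 44*(-80) = 2835/2 - 1*(-3520) = 2835/2 + 3520 = 9875/2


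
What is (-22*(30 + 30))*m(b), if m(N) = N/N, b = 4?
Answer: -1320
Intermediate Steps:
m(N) = 1
(-22*(30 + 30))*m(b) = -22*(30 + 30)*1 = -22*60*1 = -1320*1 = -1320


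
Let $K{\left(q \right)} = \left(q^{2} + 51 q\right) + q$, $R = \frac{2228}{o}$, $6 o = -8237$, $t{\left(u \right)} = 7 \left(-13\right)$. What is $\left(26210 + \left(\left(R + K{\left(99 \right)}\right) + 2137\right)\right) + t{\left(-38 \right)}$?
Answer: $\frac{355866217}{8237} \approx 43203.0$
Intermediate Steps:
$t{\left(u \right)} = -91$
$o = - \frac{8237}{6}$ ($o = \frac{1}{6} \left(-8237\right) = - \frac{8237}{6} \approx -1372.8$)
$R = - \frac{13368}{8237}$ ($R = \frac{2228}{- \frac{8237}{6}} = 2228 \left(- \frac{6}{8237}\right) = - \frac{13368}{8237} \approx -1.6229$)
$K{\left(q \right)} = q^{2} + 52 q$
$\left(26210 + \left(\left(R + K{\left(99 \right)}\right) + 2137\right)\right) + t{\left(-38 \right)} = \left(26210 - \left(- \frac{17589101}{8237} - 99 \left(52 + 99\right)\right)\right) - 91 = \left(26210 + \left(\left(- \frac{13368}{8237} + 99 \cdot 151\right) + 2137\right)\right) - 91 = \left(26210 + \left(\left(- \frac{13368}{8237} + 14949\right) + 2137\right)\right) - 91 = \left(26210 + \left(\frac{123121545}{8237} + 2137\right)\right) - 91 = \left(26210 + \frac{140724014}{8237}\right) - 91 = \frac{356615784}{8237} - 91 = \frac{355866217}{8237}$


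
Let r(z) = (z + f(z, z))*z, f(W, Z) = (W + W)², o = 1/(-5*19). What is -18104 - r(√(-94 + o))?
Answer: -1710949/95 + 35724*I*√848445/9025 ≈ -18010.0 + 3646.1*I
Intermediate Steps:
o = -1/95 (o = 1/(-95) = -1/95 ≈ -0.010526)
f(W, Z) = 4*W² (f(W, Z) = (2*W)² = 4*W²)
r(z) = z*(z + 4*z²) (r(z) = (z + 4*z²)*z = z*(z + 4*z²))
-18104 - r(√(-94 + o)) = -18104 - (√(-94 - 1/95))²*(1 + 4*√(-94 - 1/95)) = -18104 - (√(-8931/95))²*(1 + 4*√(-8931/95)) = -18104 - (I*√848445/95)²*(1 + 4*(I*√848445/95)) = -18104 - (-8931)*(1 + 4*I*√848445/95)/95 = -18104 - (-8931/95 - 35724*I*√848445/9025) = -18104 + (8931/95 + 35724*I*√848445/9025) = -1710949/95 + 35724*I*√848445/9025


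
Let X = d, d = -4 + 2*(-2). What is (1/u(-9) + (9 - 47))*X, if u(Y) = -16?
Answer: 609/2 ≈ 304.50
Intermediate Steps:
d = -8 (d = -4 - 4 = -8)
X = -8
(1/u(-9) + (9 - 47))*X = (1/(-16) + (9 - 47))*(-8) = (-1/16 - 38)*(-8) = -609/16*(-8) = 609/2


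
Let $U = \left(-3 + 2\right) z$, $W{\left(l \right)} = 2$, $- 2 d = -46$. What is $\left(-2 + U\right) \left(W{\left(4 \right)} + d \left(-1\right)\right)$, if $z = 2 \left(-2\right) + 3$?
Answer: $21$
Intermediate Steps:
$d = 23$ ($d = \left(- \frac{1}{2}\right) \left(-46\right) = 23$)
$z = -1$ ($z = -4 + 3 = -1$)
$U = 1$ ($U = \left(-3 + 2\right) \left(-1\right) = \left(-1\right) \left(-1\right) = 1$)
$\left(-2 + U\right) \left(W{\left(4 \right)} + d \left(-1\right)\right) = \left(-2 + 1\right) \left(2 + 23 \left(-1\right)\right) = - (2 - 23) = \left(-1\right) \left(-21\right) = 21$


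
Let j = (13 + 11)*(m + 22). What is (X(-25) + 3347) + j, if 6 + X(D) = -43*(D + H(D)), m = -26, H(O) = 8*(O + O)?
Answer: 21520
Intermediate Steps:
H(O) = 16*O (H(O) = 8*(2*O) = 16*O)
j = -96 (j = (13 + 11)*(-26 + 22) = 24*(-4) = -96)
X(D) = -6 - 731*D (X(D) = -6 - 43*(D + 16*D) = -6 - 731*D)
(X(-25) + 3347) + j = ((-6 - 731*(-25)) + 3347) - 96 = ((-6 + 18275) + 3347) - 96 = (18269 + 3347) - 96 = 21616 - 96 = 21520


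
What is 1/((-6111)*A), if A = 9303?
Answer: -1/56850633 ≈ -1.7590e-8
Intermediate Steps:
1/((-6111)*A) = 1/(-6111*9303) = -1/6111*1/9303 = -1/56850633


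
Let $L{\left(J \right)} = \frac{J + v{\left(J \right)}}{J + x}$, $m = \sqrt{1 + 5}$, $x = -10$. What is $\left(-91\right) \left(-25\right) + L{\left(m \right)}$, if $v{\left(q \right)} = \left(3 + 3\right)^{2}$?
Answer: $\frac{106742}{47} - \frac{23 \sqrt{6}}{47} \approx 2269.9$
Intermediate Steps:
$v{\left(q \right)} = 36$ ($v{\left(q \right)} = 6^{2} = 36$)
$m = \sqrt{6} \approx 2.4495$
$L{\left(J \right)} = \frac{36 + J}{-10 + J}$ ($L{\left(J \right)} = \frac{J + 36}{J - 10} = \frac{36 + J}{-10 + J}$)
$\left(-91\right) \left(-25\right) + L{\left(m \right)} = \left(-91\right) \left(-25\right) + \frac{36 + \sqrt{6}}{-10 + \sqrt{6}} = 2275 + \frac{36 + \sqrt{6}}{-10 + \sqrt{6}}$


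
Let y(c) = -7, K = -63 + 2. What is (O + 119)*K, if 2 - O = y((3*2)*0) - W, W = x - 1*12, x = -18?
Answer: -5978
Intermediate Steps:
K = -61
W = -30 (W = -18 - 1*12 = -18 - 12 = -30)
O = -21 (O = 2 - (-7 - 1*(-30)) = 2 - (-7 + 30) = 2 - 1*23 = 2 - 23 = -21)
(O + 119)*K = (-21 + 119)*(-61) = 98*(-61) = -5978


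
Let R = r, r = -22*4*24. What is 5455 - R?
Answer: 7567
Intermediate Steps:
r = -2112 (r = -88*24 = -2112)
R = -2112
5455 - R = 5455 - 1*(-2112) = 5455 + 2112 = 7567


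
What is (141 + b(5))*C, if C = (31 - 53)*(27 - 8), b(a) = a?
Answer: -61028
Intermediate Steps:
C = -418 (C = -22*19 = -418)
(141 + b(5))*C = (141 + 5)*(-418) = 146*(-418) = -61028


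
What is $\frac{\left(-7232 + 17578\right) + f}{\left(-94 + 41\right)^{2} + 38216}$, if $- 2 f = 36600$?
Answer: $- \frac{7954}{41025} \approx -0.19388$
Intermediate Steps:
$f = -18300$ ($f = \left(- \frac{1}{2}\right) 36600 = -18300$)
$\frac{\left(-7232 + 17578\right) + f}{\left(-94 + 41\right)^{2} + 38216} = \frac{\left(-7232 + 17578\right) - 18300}{\left(-94 + 41\right)^{2} + 38216} = \frac{10346 - 18300}{\left(-53\right)^{2} + 38216} = - \frac{7954}{2809 + 38216} = - \frac{7954}{41025}$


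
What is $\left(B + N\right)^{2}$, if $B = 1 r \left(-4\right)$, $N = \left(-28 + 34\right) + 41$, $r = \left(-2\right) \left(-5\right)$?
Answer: $49$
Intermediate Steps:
$r = 10$
$N = 47$ ($N = 6 + 41 = 47$)
$B = -40$ ($B = 1 \cdot 10 \left(-4\right) = 10 \left(-4\right) = -40$)
$\left(B + N\right)^{2} = \left(-40 + 47\right)^{2} = 7^{2} = 49$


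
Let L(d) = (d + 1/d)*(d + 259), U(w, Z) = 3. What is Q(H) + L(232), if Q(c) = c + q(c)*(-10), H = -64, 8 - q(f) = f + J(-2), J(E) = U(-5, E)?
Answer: 26253147/232 ≈ 1.1316e+5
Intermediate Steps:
J(E) = 3
q(f) = 5 - f (q(f) = 8 - (f + 3) = 8 - (3 + f) = 8 + (-3 - f) = 5 - f)
L(d) = (259 + d)*(d + 1/d) (L(d) = (d + 1/d)*(259 + d) = (259 + d)*(d + 1/d))
Q(c) = -50 + 11*c (Q(c) = c + (5 - c)*(-10) = c + (-50 + 10*c) = -50 + 11*c)
Q(H) + L(232) = (-50 + 11*(-64)) + (1 + 232² + 259*232 + 259/232) = (-50 - 704) + (1 + 53824 + 60088 + 259*(1/232)) = -754 + (1 + 53824 + 60088 + 259/232) = -754 + 26428075/232 = 26253147/232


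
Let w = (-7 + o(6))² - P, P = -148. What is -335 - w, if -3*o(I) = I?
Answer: -564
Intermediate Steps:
o(I) = -I/3
w = 229 (w = (-7 - ⅓*6)² - 1*(-148) = (-7 - 2)² + 148 = (-9)² + 148 = 81 + 148 = 229)
-335 - w = -335 - 1*229 = -335 - 229 = -564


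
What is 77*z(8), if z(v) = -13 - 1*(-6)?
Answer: -539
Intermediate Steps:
z(v) = -7 (z(v) = -13 + 6 = -7)
77*z(8) = 77*(-7) = -539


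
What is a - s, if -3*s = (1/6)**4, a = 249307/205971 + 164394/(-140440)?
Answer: 187874391607/4686103892880 ≈ 0.040092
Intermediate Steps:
a = 576139253/14463283620 (a = 249307*(1/205971) + 164394*(-1/140440) = 249307/205971 - 82197/70220 = 576139253/14463283620 ≈ 0.039835)
s = -1/3888 (s = -(1/6)**4/3 = -1/3*1/1296 = -1/3888 ≈ -0.00025720)
a - s = 576139253/14463283620 - 1*(-1/3888) = 576139253/14463283620 + 1/3888 = 187874391607/4686103892880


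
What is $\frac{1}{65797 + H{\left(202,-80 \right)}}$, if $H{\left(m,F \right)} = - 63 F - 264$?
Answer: $\frac{1}{70573} \approx 1.417 \cdot 10^{-5}$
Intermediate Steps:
$H{\left(m,F \right)} = -264 - 63 F$
$\frac{1}{65797 + H{\left(202,-80 \right)}} = \frac{1}{65797 - -4776} = \frac{1}{65797 + \left(-264 + 5040\right)} = \frac{1}{65797 + 4776} = \frac{1}{70573}$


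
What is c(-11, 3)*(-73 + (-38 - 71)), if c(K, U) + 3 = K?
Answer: 2548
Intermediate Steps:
c(K, U) = -3 + K
c(-11, 3)*(-73 + (-38 - 71)) = (-3 - 11)*(-73 + (-38 - 71)) = -14*(-73 - 109) = -14*(-182) = 2548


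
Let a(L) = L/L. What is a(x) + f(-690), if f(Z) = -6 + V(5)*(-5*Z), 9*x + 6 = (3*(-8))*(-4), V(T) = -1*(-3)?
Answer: 10345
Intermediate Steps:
V(T) = 3
x = 10 (x = -2/3 + ((3*(-8))*(-4))/9 = -2/3 + (-24*(-4))/9 = -2/3 + (1/9)*96 = -2/3 + 32/3 = 10)
f(Z) = -6 - 15*Z (f(Z) = -6 + 3*(-5*Z) = -6 - 15*Z)
a(L) = 1
a(x) + f(-690) = 1 + (-6 - 15*(-690)) = 1 + (-6 + 10350) = 1 + 10344 = 10345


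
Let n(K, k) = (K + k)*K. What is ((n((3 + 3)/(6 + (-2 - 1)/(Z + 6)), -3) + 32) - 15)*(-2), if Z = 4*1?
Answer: -10794/361 ≈ -29.900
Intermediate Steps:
Z = 4
n(K, k) = K*(K + k)
((n((3 + 3)/(6 + (-2 - 1)/(Z + 6)), -3) + 32) - 15)*(-2) = ((((3 + 3)/(6 + (-2 - 1)/(4 + 6)))*((3 + 3)/(6 + (-2 - 1)/(4 + 6)) - 3) + 32) - 15)*(-2) = (((6/(6 - 3/10))*(6/(6 - 3/10) - 3) + 32) - 15)*(-2) = (((6/(57/10))*(6/(57/10) - 3) + 32) - 15)*(-2) = (((6*(10/57))*(6*(10/57) - 3) + 32) - 15)*(-2) = ((20*(20/19 - 3)/19 + 32) - 15)*(-2) = (((20/19)*(-37/19) + 32) - 15)*(-2) = ((-740/361 + 32) - 15)*(-2) = (10812/361 - 15)*(-2) = (5397/361)*(-2) = -10794/361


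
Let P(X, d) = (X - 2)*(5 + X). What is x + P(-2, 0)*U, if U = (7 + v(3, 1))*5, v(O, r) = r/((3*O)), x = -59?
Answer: -1457/3 ≈ -485.67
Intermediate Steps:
v(O, r) = r/(3*O) (v(O, r) = r*(1/(3*O)) = r/(3*O))
U = 320/9 (U = (7 + (⅓)*1/3)*5 = (7 + (⅓)*1*(⅓))*5 = (7 + ⅑)*5 = (64/9)*5 = 320/9 ≈ 35.556)
P(X, d) = (-2 + X)*(5 + X)
x + P(-2, 0)*U = -59 + (-10 + (-2)² + 3*(-2))*(320/9) = -59 + (-10 + 4 - 6)*(320/9) = -59 - 12*320/9 = -59 - 1280/3 = -1457/3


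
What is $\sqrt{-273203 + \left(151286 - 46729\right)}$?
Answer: $i \sqrt{168646} \approx 410.67 i$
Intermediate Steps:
$\sqrt{-273203 + \left(151286 - 46729\right)} = \sqrt{-273203 + 104557} = \sqrt{-168646} = i \sqrt{168646}$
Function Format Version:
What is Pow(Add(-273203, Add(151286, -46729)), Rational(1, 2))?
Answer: Mul(I, Pow(168646, Rational(1, 2))) ≈ Mul(410.67, I)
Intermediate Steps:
Pow(Add(-273203, Add(151286, -46729)), Rational(1, 2)) = Pow(Add(-273203, 104557), Rational(1, 2)) = Pow(-168646, Rational(1, 2)) = Mul(I, Pow(168646, Rational(1, 2)))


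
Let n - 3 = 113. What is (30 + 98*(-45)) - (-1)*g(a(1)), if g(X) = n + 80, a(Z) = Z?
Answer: -4184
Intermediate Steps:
n = 116 (n = 3 + 113 = 116)
g(X) = 196 (g(X) = 116 + 80 = 196)
(30 + 98*(-45)) - (-1)*g(a(1)) = (30 + 98*(-45)) - (-1)*196 = (30 - 4410) - 1*(-196) = -4380 + 196 = -4184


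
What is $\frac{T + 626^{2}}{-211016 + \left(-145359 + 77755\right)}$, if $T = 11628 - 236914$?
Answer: $- \frac{16659}{27862} \approx -0.59791$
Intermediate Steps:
$T = -225286$ ($T = 11628 - 236914 = -225286$)
$\frac{T + 626^{2}}{-211016 + \left(-145359 + 77755\right)} = \frac{-225286 + 626^{2}}{-211016 + \left(-145359 + 77755\right)} = \frac{-225286 + 391876}{-211016 - 67604} = \frac{166590}{-278620} = 166590 \left(- \frac{1}{278620}\right) = - \frac{16659}{27862}$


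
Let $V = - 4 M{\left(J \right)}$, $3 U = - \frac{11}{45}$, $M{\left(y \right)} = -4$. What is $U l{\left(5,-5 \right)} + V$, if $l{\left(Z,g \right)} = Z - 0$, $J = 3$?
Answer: $\frac{421}{27} \approx 15.593$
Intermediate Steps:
$l{\left(Z,g \right)} = Z$ ($l{\left(Z,g \right)} = Z + 0 = Z$)
$U = - \frac{11}{135}$ ($U = \frac{\left(-11\right) \frac{1}{45}}{3} = \frac{1}{3} \left(- \frac{11}{45}\right) = - \frac{11}{135} \approx -0.081481$)
$V = 16$ ($V = \left(-4\right) \left(-4\right) = 16$)
$U l{\left(5,-5 \right)} + V = \left(- \frac{11}{135}\right) 5 + 16 = - \frac{11}{27} + 16 = \frac{421}{27}$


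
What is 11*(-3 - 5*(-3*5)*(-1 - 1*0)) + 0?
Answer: -858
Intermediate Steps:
11*(-3 - 5*(-3*5)*(-1 - 1*0)) + 0 = 11*(-3 - (-75)*(-1 + 0)) + 0 = 11*(-3 - (-75)*(-1)) + 0 = 11*(-3 - 5*15) + 0 = 11*(-3 - 75) + 0 = 11*(-78) + 0 = -858 + 0 = -858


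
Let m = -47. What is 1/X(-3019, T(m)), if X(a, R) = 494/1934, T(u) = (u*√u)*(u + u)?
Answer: 967/247 ≈ 3.9150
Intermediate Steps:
T(u) = 2*u^(5/2) (T(u) = u^(3/2)*(2*u) = 2*u^(5/2))
X(a, R) = 247/967 (X(a, R) = 494*(1/1934) = 247/967)
1/X(-3019, T(m)) = 1/(247/967) = 967/247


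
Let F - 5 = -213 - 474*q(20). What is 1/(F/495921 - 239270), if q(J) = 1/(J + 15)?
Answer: -17357235/4153065626204 ≈ -4.1794e-6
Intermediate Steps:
q(J) = 1/(15 + J)
F = -7754/35 (F = 5 + (-213 - 474/(15 + 20)) = 5 + (-213 - 474/35) = 5 - 7929/35 = -7754/35 ≈ -221.54)
1/(F/495921 - 239270) = 1/(-7754/35/495921 - 239270) = 1/(-7754/35*1/495921 - 239270) = 1/(-7754/17357235 - 239270) = 1/(-4153065626204/17357235) = -17357235/4153065626204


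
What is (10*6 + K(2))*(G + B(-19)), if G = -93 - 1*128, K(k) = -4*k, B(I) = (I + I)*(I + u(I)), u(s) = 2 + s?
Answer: 59644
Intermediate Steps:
B(I) = 2*I*(2 + 2*I) (B(I) = (I + I)*(I + (2 + I)) = (2*I)*(2 + 2*I) = 2*I*(2 + 2*I))
G = -221 (G = -93 - 128 = -221)
(10*6 + K(2))*(G + B(-19)) = (10*6 - 4*2)*(-221 + 4*(-19)*(1 - 19)) = (60 - 8)*(-221 + 4*(-19)*(-18)) = 52*(-221 + 1368) = 52*1147 = 59644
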